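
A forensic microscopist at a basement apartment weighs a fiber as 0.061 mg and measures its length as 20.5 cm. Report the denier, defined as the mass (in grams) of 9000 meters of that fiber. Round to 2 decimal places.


Denier calculation:
Mass in grams = 0.061 mg / 1000 = 0.000061 g
Length in meters = 20.5 cm / 100 = 0.205 m
Linear density = mass / length = 0.000061 / 0.205 = 0.00029756 g/m
Denier = (g/m) * 9000 = 0.00029756 * 9000 = 2.68

2.68


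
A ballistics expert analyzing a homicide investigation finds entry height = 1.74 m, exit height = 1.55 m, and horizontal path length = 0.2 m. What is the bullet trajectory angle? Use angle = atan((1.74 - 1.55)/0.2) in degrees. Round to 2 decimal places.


Bullet trajectory angle:
Height difference = 1.74 - 1.55 = 0.19 m
angle = atan(0.19 / 0.2)
angle = atan(0.95)
angle = 43.53 degrees

43.53


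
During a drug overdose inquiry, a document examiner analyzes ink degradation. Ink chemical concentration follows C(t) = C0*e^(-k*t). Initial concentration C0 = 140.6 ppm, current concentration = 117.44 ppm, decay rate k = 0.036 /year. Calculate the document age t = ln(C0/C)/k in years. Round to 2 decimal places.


Document age estimation:
C0/C = 140.6 / 117.44 = 1.197207
ln(C0/C) = 0.179991
t = 0.179991 / 0.036 = 5.00 years

5.00


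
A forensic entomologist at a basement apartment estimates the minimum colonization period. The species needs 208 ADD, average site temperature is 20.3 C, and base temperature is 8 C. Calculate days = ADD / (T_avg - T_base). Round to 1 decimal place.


Insect development time:
Effective temperature = avg_temp - T_base = 20.3 - 8 = 12.3 C
Days = ADD / effective_temp = 208 / 12.3 = 16.9 days

16.9


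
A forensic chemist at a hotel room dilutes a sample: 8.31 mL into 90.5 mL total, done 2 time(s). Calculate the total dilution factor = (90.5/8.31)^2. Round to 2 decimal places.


Dilution factor calculation:
Single dilution = V_total / V_sample = 90.5 / 8.31 ≈ 10.890493
Number of dilutions = 2
Total DF = (90.5 / 8.31)^2 (full precision, rounded at the end) = 118.60

118.60


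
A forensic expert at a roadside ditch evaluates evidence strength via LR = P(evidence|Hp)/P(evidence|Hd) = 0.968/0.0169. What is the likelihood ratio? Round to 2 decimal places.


Likelihood ratio calculation:
LR = P(E|Hp) / P(E|Hd)
LR = 0.968 / 0.0169
LR = 57.28

57.28


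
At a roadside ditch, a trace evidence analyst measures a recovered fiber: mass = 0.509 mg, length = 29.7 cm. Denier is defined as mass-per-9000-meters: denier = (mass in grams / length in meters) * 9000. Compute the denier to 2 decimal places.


Denier calculation:
Mass in grams = 0.509 mg / 1000 = 0.000509 g
Length in meters = 29.7 cm / 100 = 0.297 m
Linear density = mass / length = 0.000509 / 0.297 = 0.0017138 g/m
Denier = (g/m) * 9000 = 0.0017138 * 9000 = 15.42

15.42


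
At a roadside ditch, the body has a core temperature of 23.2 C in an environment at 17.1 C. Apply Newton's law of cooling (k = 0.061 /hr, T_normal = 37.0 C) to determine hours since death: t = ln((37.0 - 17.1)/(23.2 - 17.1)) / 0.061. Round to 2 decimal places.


Using Newton's law of cooling:
t = ln((T_normal - T_ambient) / (T_body - T_ambient)) / k
T_normal - T_ambient = 19.9
T_body - T_ambient = 6.1
Ratio = 3.262295
ln(ratio) = 1.182431
t = 1.182431 / 0.061 = 19.38 hours

19.38


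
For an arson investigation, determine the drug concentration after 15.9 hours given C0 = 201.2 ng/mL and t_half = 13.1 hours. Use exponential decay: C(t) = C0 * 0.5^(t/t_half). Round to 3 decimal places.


Drug concentration decay:
Number of half-lives = t / t_half = 15.9 / 13.1 = 1.21374
Decay factor = 0.5^1.21374 = 0.43114947
C(t) = 201.2 * 0.43114947 = 86.747 ng/mL

86.747


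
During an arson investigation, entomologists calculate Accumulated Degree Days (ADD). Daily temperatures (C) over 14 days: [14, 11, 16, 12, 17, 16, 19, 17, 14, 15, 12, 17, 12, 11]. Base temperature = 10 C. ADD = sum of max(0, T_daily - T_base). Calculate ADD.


Computing ADD day by day:
Day 1: max(0, 14 - 10) = 4
Day 2: max(0, 11 - 10) = 1
Day 3: max(0, 16 - 10) = 6
Day 4: max(0, 12 - 10) = 2
Day 5: max(0, 17 - 10) = 7
Day 6: max(0, 16 - 10) = 6
Day 7: max(0, 19 - 10) = 9
Day 8: max(0, 17 - 10) = 7
Day 9: max(0, 14 - 10) = 4
Day 10: max(0, 15 - 10) = 5
Day 11: max(0, 12 - 10) = 2
Day 12: max(0, 17 - 10) = 7
Day 13: max(0, 12 - 10) = 2
Day 14: max(0, 11 - 10) = 1
Total ADD = 63

63


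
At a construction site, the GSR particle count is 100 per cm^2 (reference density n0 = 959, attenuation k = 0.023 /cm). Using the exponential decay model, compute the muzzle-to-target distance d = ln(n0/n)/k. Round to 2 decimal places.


GSR distance calculation:
n0/n = 959 / 100 = 9.59
ln(n0/n) = 2.260721
d = 2.260721 / 0.023 = 98.29 cm

98.29


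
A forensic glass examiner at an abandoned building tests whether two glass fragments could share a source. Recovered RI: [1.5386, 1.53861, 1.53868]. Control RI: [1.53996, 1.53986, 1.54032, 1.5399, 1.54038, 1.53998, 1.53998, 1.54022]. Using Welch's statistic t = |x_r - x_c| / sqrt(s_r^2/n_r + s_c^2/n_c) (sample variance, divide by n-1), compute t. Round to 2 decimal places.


Welch's t-criterion for glass RI comparison:
Recovered mean = sum / n_r = 4.61589 / 3 = 1.53863
Control mean = sum / n_c = 12.3206 / 8 = 1.540075
Recovered sample variance s_r^2 = 1.9e-09
Control sample variance s_c^2 = 4.03143e-08
Welch SE (unpooled) = sqrt(s_r^2/n_r + s_c^2/n_c) = sqrt(6.33333e-10 + 5.03929e-09) = sqrt(5.67262e-09) = 7.53168e-05
|mean_r - mean_c| = 0.001445
t = 0.001445 / 7.53168e-05 = 19.19

19.19


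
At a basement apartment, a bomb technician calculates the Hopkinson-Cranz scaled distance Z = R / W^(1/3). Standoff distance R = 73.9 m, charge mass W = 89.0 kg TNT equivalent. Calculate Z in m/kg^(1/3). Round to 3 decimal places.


Scaled distance calculation:
W^(1/3) = 89.0^(1/3) = 4.464745
Z = R / W^(1/3) = 73.9 / 4.464745
Z = 16.552 m/kg^(1/3)

16.552


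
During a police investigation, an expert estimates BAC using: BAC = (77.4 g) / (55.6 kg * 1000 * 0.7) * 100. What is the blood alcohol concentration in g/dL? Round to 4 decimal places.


Applying the Widmark formula:
BAC = (dose_g / (body_wt * 1000 * r)) * 100
Denominator = 55.6 * 1000 * 0.7 = 38920
BAC = (77.4 / 38920) * 100
BAC = 0.1989 g/dL

0.1989


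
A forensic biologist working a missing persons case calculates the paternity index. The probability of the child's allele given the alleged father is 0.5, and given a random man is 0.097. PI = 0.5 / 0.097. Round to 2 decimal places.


Paternity Index calculation:
PI = P(allele|father) / P(allele|random)
PI = 0.5 / 0.097
PI = 5.15

5.15


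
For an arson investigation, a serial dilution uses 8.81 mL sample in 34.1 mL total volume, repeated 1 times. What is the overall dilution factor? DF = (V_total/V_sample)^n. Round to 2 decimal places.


Dilution factor calculation:
Single dilution = V_total / V_sample = 34.1 / 8.81 ≈ 3.870602
Number of dilutions = 1
Total DF = (34.1 / 8.81)^1 (full precision, rounded at the end) = 3.87

3.87


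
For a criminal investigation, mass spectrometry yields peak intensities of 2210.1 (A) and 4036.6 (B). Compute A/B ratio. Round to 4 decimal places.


Spectral peak ratio:
Peak A = 2210.1 counts
Peak B = 4036.6 counts
Ratio = 2210.1 / 4036.6 = 0.5475

0.5475


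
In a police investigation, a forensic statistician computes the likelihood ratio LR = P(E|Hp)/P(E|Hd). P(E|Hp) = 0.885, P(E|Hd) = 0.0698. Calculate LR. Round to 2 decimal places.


Likelihood ratio calculation:
LR = P(E|Hp) / P(E|Hd)
LR = 0.885 / 0.0698
LR = 12.68

12.68


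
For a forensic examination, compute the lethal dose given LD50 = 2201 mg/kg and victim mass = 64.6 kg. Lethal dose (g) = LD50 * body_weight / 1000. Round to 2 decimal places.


Lethal dose calculation:
Lethal dose = LD50 * body_weight / 1000
= 2201 * 64.6 / 1000
= 142184.6 / 1000
= 142.18 g

142.18


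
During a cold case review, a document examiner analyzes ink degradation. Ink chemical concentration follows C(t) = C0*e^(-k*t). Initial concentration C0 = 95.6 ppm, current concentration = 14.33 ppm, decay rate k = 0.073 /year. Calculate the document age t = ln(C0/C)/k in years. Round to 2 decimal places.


Document age estimation:
C0/C = 95.6 / 14.33 = 6.671319
ln(C0/C) = 1.897818
t = 1.897818 / 0.073 = 26.00 years

26.00


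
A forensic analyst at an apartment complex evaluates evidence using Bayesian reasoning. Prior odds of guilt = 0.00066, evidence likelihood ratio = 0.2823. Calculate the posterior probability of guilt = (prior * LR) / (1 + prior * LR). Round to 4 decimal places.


Bayesian evidence evaluation:
Posterior odds = prior_odds * LR = 0.00066 * 0.2823 = 0.000186318
Posterior probability = posterior_odds / (1 + posterior_odds)
= 0.000186318 / (1 + 0.000186318)
= 0.000186318 / 1.000186318
= 0.0002

0.0002


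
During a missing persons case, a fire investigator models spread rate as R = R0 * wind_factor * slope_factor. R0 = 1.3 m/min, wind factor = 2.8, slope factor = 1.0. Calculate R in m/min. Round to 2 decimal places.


Fire spread rate calculation:
R = R0 * wind_factor * slope_factor
= 1.3 * 2.8 * 1.0
= 3.64 * 1.0
= 3.64 m/min

3.64


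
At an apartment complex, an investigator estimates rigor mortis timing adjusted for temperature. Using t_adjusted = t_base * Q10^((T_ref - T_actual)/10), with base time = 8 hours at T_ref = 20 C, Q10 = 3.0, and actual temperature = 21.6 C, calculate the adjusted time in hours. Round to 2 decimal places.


Rigor mortis time adjustment:
Exponent = (T_ref - T_actual) / 10 = (20 - 21.6) / 10 = -0.16
Q10 factor = 3.0^-0.16 = 0.8388
t_adjusted = 8 * 0.8388 = 6.71 hours

6.71


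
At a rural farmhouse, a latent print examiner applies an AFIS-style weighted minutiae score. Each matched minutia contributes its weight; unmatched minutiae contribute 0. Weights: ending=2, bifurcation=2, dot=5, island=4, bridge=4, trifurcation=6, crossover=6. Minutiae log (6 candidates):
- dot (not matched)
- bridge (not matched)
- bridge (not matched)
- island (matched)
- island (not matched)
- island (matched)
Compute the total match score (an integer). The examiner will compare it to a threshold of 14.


Weighted minutiae match score:
  dot: not matched, +0
  bridge: not matched, +0
  bridge: not matched, +0
  island: matched, +4 (running total 4)
  island: not matched, +0
  island: matched, +4 (running total 8)
Total score = 8
Threshold = 14; verdict = inconclusive

8


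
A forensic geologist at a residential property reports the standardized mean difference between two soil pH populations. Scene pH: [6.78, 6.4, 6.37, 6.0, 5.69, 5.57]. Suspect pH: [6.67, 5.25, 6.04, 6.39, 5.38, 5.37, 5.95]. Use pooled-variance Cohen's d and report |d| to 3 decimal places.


Pooled-variance Cohen's d for soil pH comparison:
Scene mean = 36.81 / 6 = 6.135
Suspect mean = 41.05 / 7 = 5.864286
Scene sample variance s_s^2 = 0.21539
Suspect sample variance s_c^2 = 0.303329
Pooled variance = ((n_s-1)*s_s^2 + (n_c-1)*s_c^2) / (n_s + n_c - 2) = 0.263356
Pooled SD = sqrt(0.263356) = 0.513182
Mean difference = 0.270714
|d| = |0.270714| / 0.513182 = 0.528

0.528


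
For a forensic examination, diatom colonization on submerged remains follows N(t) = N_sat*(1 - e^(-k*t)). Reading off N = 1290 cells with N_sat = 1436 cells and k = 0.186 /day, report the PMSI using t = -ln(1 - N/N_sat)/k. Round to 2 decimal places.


PMSI from diatom colonization curve:
N / N_sat = 1290 / 1436 = 0.898329
1 - N/N_sat = 0.101671
ln(1 - N/N_sat) = -2.286013
t = -ln(1 - N/N_sat) / k = -(-2.286013) / 0.186 = 12.29 days

12.29


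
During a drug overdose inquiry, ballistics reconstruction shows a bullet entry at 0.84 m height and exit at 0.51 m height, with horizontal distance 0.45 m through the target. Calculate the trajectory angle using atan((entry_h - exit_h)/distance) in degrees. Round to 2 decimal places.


Bullet trajectory angle:
Height difference = 0.84 - 0.51 = 0.33 m
angle = atan(0.33 / 0.45)
angle = atan(0.733333)
angle = 36.25 degrees

36.25


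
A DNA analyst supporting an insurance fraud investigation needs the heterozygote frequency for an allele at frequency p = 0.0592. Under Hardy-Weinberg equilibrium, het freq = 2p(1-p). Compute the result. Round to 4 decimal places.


Hardy-Weinberg heterozygote frequency:
q = 1 - p = 1 - 0.0592 = 0.9408
2pq = 2 * 0.0592 * 0.9408 = 0.1114

0.1114


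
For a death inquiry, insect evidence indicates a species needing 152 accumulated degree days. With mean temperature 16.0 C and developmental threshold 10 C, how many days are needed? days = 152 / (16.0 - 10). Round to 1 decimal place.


Insect development time:
Effective temperature = avg_temp - T_base = 16.0 - 10 = 6.0 C
Days = ADD / effective_temp = 152 / 6.0 = 25.3 days

25.3


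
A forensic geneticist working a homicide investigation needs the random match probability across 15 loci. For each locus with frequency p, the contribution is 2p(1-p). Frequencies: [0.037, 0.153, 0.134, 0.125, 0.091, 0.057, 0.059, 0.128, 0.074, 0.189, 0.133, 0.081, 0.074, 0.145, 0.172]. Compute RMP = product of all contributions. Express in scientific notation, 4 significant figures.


Computing RMP for 15 loci:
Locus 1: 2 * 0.037 * 0.963 = 0.071262
Locus 2: 2 * 0.153 * 0.847 = 0.259182
Locus 3: 2 * 0.134 * 0.866 = 0.232088
Locus 4: 2 * 0.125 * 0.875 = 0.21875
Locus 5: 2 * 0.091 * 0.909 = 0.165438
Locus 6: 2 * 0.057 * 0.943 = 0.107502
Locus 7: 2 * 0.059 * 0.941 = 0.111038
Locus 8: 2 * 0.128 * 0.872 = 0.223232
Locus 9: 2 * 0.074 * 0.926 = 0.137048
Locus 10: 2 * 0.189 * 0.811 = 0.306558
Locus 11: 2 * 0.133 * 0.867 = 0.230622
Locus 12: 2 * 0.081 * 0.919 = 0.148878
Locus 13: 2 * 0.074 * 0.926 = 0.137048
Locus 14: 2 * 0.145 * 0.855 = 0.24795
Locus 15: 2 * 0.172 * 0.828 = 0.284832
RMP = 5.771e-12

5.771e-12


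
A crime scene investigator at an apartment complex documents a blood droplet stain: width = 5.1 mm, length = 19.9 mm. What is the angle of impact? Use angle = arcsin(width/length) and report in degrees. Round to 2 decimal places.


Blood spatter impact angle calculation:
width / length = 5.1 / 19.9 = 0.256281
angle = arcsin(0.256281)
angle = 14.85 degrees

14.85


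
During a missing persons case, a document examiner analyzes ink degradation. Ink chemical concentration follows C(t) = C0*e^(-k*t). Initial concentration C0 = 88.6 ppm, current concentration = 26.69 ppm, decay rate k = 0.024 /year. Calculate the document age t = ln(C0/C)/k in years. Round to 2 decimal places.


Document age estimation:
C0/C = 88.6 / 26.69 = 3.319595
ln(C0/C) = 1.199843
t = 1.199843 / 0.024 = 49.99 years

49.99


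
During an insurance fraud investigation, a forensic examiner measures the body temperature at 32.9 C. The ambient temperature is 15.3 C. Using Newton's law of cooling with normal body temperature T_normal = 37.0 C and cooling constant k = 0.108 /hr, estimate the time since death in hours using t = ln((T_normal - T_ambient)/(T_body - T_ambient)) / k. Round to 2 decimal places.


Using Newton's law of cooling:
t = ln((T_normal - T_ambient) / (T_body - T_ambient)) / k
T_normal - T_ambient = 21.7
T_body - T_ambient = 17.6
Ratio = 1.232955
ln(ratio) = 0.209414
t = 0.209414 / 0.108 = 1.94 hours

1.94


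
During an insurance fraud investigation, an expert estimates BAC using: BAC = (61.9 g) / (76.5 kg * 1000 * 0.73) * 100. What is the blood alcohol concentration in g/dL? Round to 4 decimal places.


Applying the Widmark formula:
BAC = (dose_g / (body_wt * 1000 * r)) * 100
Denominator = 76.5 * 1000 * 0.73 = 55845
BAC = (61.9 / 55845) * 100
BAC = 0.1108 g/dL

0.1108


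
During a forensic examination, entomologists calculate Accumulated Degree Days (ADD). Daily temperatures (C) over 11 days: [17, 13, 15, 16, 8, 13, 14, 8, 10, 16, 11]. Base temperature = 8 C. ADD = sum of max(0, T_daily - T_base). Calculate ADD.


Computing ADD day by day:
Day 1: max(0, 17 - 8) = 9
Day 2: max(0, 13 - 8) = 5
Day 3: max(0, 15 - 8) = 7
Day 4: max(0, 16 - 8) = 8
Day 5: max(0, 8 - 8) = 0
Day 6: max(0, 13 - 8) = 5
Day 7: max(0, 14 - 8) = 6
Day 8: max(0, 8 - 8) = 0
Day 9: max(0, 10 - 8) = 2
Day 10: max(0, 16 - 8) = 8
Day 11: max(0, 11 - 8) = 3
Total ADD = 53

53


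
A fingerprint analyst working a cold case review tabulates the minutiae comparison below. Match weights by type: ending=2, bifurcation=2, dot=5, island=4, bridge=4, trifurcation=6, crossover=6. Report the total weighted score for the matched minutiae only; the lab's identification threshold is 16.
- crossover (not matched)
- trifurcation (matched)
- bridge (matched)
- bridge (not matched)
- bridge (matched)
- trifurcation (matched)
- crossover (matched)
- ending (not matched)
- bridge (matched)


Weighted minutiae match score:
  crossover: not matched, +0
  trifurcation: matched, +6 (running total 6)
  bridge: matched, +4 (running total 10)
  bridge: not matched, +0
  bridge: matched, +4 (running total 14)
  trifurcation: matched, +6 (running total 20)
  crossover: matched, +6 (running total 26)
  ending: not matched, +0
  bridge: matched, +4 (running total 30)
Total score = 30
Threshold = 16; verdict = identification

30


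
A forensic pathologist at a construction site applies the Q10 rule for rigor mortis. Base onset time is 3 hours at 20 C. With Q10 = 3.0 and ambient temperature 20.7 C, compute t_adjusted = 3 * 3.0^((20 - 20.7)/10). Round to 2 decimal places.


Rigor mortis time adjustment:
Exponent = (T_ref - T_actual) / 10 = (20 - 20.7) / 10 = -0.07
Q10 factor = 3.0^-0.07 = 0.92598
t_adjusted = 3 * 0.92598 = 2.78 hours

2.78


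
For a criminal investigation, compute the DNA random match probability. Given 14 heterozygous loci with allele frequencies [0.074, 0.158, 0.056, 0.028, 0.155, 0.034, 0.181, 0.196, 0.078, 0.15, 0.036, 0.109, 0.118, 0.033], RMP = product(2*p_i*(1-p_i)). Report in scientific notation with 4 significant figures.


Computing RMP for 14 loci:
Locus 1: 2 * 0.074 * 0.926 = 0.137048
Locus 2: 2 * 0.158 * 0.842 = 0.266072
Locus 3: 2 * 0.056 * 0.944 = 0.105728
Locus 4: 2 * 0.028 * 0.972 = 0.054432
Locus 5: 2 * 0.155 * 0.845 = 0.26195
Locus 6: 2 * 0.034 * 0.966 = 0.065688
Locus 7: 2 * 0.181 * 0.819 = 0.296478
Locus 8: 2 * 0.196 * 0.804 = 0.315168
Locus 9: 2 * 0.078 * 0.922 = 0.143832
Locus 10: 2 * 0.15 * 0.85 = 0.255
Locus 11: 2 * 0.036 * 0.964 = 0.069408
Locus 12: 2 * 0.109 * 0.891 = 0.194238
Locus 13: 2 * 0.118 * 0.882 = 0.208152
Locus 14: 2 * 0.033 * 0.967 = 0.063822
RMP = 2.216e-12

2.216e-12


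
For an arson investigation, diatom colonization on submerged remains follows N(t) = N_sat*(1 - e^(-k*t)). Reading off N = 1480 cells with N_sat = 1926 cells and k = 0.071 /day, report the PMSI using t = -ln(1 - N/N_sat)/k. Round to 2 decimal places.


PMSI from diatom colonization curve:
N / N_sat = 1480 / 1926 = 0.768432
1 - N/N_sat = 0.231568
ln(1 - N/N_sat) = -1.462882
t = -ln(1 - N/N_sat) / k = -(-1.462882) / 0.071 = 20.60 days

20.60


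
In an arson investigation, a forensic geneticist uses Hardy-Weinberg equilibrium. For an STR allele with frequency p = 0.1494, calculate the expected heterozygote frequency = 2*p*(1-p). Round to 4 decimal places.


Hardy-Weinberg heterozygote frequency:
q = 1 - p = 1 - 0.1494 = 0.8506
2pq = 2 * 0.1494 * 0.8506 = 0.2542

0.2542


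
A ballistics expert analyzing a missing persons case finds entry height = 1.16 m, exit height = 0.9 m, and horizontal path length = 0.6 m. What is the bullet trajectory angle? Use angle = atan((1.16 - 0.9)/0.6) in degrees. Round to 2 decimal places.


Bullet trajectory angle:
Height difference = 1.16 - 0.9 = 0.26 m
angle = atan(0.26 / 0.6)
angle = atan(0.433333)
angle = 23.43 degrees

23.43


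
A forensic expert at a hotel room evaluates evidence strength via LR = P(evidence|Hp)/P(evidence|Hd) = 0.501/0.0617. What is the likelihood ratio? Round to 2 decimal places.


Likelihood ratio calculation:
LR = P(E|Hp) / P(E|Hd)
LR = 0.501 / 0.0617
LR = 8.12

8.12


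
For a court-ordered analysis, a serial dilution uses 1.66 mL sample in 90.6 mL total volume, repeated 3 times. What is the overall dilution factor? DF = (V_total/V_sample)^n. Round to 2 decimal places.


Dilution factor calculation:
Single dilution = V_total / V_sample = 90.6 / 1.66 ≈ 54.578313
Number of dilutions = 3
Total DF = (90.6 / 1.66)^3 (full precision, rounded at the end) = 162577.46

162577.46


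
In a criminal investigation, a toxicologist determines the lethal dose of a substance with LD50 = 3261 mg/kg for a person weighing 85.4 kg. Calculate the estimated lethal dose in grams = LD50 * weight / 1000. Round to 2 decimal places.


Lethal dose calculation:
Lethal dose = LD50 * body_weight / 1000
= 3261 * 85.4 / 1000
= 278489.4 / 1000
= 278.49 g

278.49


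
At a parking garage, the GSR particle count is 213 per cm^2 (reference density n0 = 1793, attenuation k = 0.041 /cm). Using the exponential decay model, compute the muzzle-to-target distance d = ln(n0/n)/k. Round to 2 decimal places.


GSR distance calculation:
n0/n = 1793 / 213 = 8.41784
ln(n0/n) = 2.130353
d = 2.130353 / 0.041 = 51.96 cm

51.96


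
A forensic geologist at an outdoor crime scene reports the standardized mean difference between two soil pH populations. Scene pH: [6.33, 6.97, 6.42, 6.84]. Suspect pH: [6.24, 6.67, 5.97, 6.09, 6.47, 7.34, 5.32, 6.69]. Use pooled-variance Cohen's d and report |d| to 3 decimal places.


Pooled-variance Cohen's d for soil pH comparison:
Scene mean = 26.56 / 4 = 6.64
Suspect mean = 50.79 / 8 = 6.34875
Scene sample variance s_s^2 = 0.0978
Suspect sample variance s_c^2 = 0.356784
Pooled variance = ((n_s-1)*s_s^2 + (n_c-1)*s_c^2) / (n_s + n_c - 2) = 0.279089
Pooled SD = sqrt(0.279089) = 0.528289
Mean difference = 0.29125
|d| = |0.29125| / 0.528289 = 0.551

0.551


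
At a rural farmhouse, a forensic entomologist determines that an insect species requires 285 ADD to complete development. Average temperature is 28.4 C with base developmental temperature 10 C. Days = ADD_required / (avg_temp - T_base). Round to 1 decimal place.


Insect development time:
Effective temperature = avg_temp - T_base = 28.4 - 10 = 18.4 C
Days = ADD / effective_temp = 285 / 18.4 = 15.5 days

15.5


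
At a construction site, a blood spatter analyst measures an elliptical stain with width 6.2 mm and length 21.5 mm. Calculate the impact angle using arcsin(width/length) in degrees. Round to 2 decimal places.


Blood spatter impact angle calculation:
width / length = 6.2 / 21.5 = 0.288372
angle = arcsin(0.288372)
angle = 16.76 degrees

16.76


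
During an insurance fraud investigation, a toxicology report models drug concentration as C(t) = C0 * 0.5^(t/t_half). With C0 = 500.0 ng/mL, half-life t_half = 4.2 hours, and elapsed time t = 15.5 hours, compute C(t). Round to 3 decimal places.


Drug concentration decay:
Number of half-lives = t / t_half = 15.5 / 4.2 = 3.690476
Decay factor = 0.5^3.690476 = 0.07745617
C(t) = 500.0 * 0.07745617 = 38.728 ng/mL

38.728


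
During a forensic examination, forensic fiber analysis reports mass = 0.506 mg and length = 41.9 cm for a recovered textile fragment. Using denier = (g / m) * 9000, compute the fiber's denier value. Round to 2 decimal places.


Denier calculation:
Mass in grams = 0.506 mg / 1000 = 0.000506 g
Length in meters = 41.9 cm / 100 = 0.419 m
Linear density = mass / length = 0.000506 / 0.419 = 0.00120764 g/m
Denier = (g/m) * 9000 = 0.00120764 * 9000 = 10.87

10.87


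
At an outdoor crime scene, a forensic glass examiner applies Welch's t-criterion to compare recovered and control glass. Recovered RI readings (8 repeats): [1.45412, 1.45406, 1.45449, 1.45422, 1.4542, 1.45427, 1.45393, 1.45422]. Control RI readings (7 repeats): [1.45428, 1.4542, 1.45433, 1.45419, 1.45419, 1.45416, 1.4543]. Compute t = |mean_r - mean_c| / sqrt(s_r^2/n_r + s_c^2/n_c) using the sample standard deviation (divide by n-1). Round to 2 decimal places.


Welch's t-criterion for glass RI comparison:
Recovered mean = sum / n_r = 11.63351 / 8 = 1.4541887
Control mean = sum / n_c = 10.17965 / 7 = 1.4542357
Recovered sample variance s_r^2 = 2.68125e-08
Control sample variance s_c^2 = 4.3619e-09
Welch SE (unpooled) = sqrt(s_r^2/n_r + s_c^2/n_c) = sqrt(3.35156e-09 + 6.23129e-10) = sqrt(3.97469e-09) = 6.30451e-05
|mean_r - mean_c| = 4.69643e-05
t = 4.69643e-05 / 6.30451e-05 = 0.74

0.74


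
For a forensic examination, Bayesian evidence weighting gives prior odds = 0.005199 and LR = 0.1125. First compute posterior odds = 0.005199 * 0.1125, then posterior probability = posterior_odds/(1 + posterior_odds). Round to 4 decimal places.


Bayesian evidence evaluation:
Posterior odds = prior_odds * LR = 0.005199 * 0.1125 = 0.0005848875
Posterior probability = posterior_odds / (1 + posterior_odds)
= 0.0005848875 / (1 + 0.0005848875)
= 0.0005848875 / 1.0005848875
= 0.0006

0.0006


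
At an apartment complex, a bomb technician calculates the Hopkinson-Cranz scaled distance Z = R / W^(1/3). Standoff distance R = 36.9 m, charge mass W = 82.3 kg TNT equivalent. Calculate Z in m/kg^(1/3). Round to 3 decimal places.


Scaled distance calculation:
W^(1/3) = 82.3^(1/3) = 4.349773
Z = R / W^(1/3) = 36.9 / 4.349773
Z = 8.483 m/kg^(1/3)

8.483


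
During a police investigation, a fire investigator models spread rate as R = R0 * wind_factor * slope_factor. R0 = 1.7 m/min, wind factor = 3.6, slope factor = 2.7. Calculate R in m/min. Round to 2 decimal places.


Fire spread rate calculation:
R = R0 * wind_factor * slope_factor
= 1.7 * 3.6 * 2.7
= 6.12 * 2.7
= 16.52 m/min

16.52


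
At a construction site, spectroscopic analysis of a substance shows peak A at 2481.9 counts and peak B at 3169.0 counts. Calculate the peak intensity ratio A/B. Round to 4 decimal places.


Spectral peak ratio:
Peak A = 2481.9 counts
Peak B = 3169.0 counts
Ratio = 2481.9 / 3169.0 = 0.7832

0.7832


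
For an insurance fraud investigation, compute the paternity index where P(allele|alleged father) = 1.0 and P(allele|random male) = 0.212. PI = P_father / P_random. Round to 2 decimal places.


Paternity Index calculation:
PI = P(allele|father) / P(allele|random)
PI = 1.0 / 0.212
PI = 4.72

4.72


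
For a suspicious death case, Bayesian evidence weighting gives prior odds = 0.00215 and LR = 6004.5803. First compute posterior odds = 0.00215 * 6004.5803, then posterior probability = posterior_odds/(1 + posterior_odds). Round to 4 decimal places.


Bayesian evidence evaluation:
Posterior odds = prior_odds * LR = 0.00215 * 6004.5803 = 12.90985
Posterior probability = posterior_odds / (1 + posterior_odds)
= 12.90985 / (1 + 12.90985)
= 12.90985 / 13.90985
= 0.9281

0.9281


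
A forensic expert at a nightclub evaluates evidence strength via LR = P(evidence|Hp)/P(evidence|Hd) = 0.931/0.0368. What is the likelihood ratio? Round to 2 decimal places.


Likelihood ratio calculation:
LR = P(E|Hp) / P(E|Hd)
LR = 0.931 / 0.0368
LR = 25.30

25.30


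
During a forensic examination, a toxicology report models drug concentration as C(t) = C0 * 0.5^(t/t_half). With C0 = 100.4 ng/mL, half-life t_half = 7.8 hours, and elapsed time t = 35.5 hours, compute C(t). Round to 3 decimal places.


Drug concentration decay:
Number of half-lives = t / t_half = 35.5 / 7.8 = 4.551282
Decay factor = 0.5^4.551282 = 0.04265084
C(t) = 100.4 * 0.04265084 = 4.282 ng/mL

4.282


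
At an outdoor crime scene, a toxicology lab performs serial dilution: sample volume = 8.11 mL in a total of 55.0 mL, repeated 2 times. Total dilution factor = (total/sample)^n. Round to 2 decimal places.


Dilution factor calculation:
Single dilution = V_total / V_sample = 55.0 / 8.11 ≈ 6.781751
Number of dilutions = 2
Total DF = (55.0 / 8.11)^2 (full precision, rounded at the end) = 45.99

45.99


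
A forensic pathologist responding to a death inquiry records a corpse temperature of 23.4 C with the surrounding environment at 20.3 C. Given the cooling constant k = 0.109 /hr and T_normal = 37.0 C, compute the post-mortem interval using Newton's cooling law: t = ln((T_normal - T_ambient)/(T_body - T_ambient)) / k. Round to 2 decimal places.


Using Newton's law of cooling:
t = ln((T_normal - T_ambient) / (T_body - T_ambient)) / k
T_normal - T_ambient = 16.7
T_body - T_ambient = 3.1
Ratio = 5.387097
ln(ratio) = 1.684007
t = 1.684007 / 0.109 = 15.45 hours

15.45


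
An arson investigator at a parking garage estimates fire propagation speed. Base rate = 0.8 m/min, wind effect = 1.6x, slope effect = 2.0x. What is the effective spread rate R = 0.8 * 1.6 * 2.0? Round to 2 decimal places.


Fire spread rate calculation:
R = R0 * wind_factor * slope_factor
= 0.8 * 1.6 * 2.0
= 1.28 * 2.0
= 2.56 m/min

2.56


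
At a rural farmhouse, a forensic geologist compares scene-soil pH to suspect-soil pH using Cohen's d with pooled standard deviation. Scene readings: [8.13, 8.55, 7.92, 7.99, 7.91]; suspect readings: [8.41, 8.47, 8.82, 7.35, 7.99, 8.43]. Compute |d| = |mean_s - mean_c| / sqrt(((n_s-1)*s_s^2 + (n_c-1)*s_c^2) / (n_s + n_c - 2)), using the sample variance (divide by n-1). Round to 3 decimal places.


Pooled-variance Cohen's d for soil pH comparison:
Scene mean = 40.5 / 5 = 8.1
Suspect mean = 49.47 / 6 = 8.245
Scene sample variance s_s^2 = 0.071
Suspect sample variance s_c^2 = 0.26175
Pooled variance = ((n_s-1)*s_s^2 + (n_c-1)*s_c^2) / (n_s + n_c - 2) = 0.176972
Pooled SD = sqrt(0.176972) = 0.42068
Mean difference = -0.145
|d| = |-0.145| / 0.42068 = 0.345

0.345


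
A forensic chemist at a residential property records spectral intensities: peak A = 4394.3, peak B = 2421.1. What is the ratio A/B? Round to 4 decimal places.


Spectral peak ratio:
Peak A = 4394.3 counts
Peak B = 2421.1 counts
Ratio = 4394.3 / 2421.1 = 1.8150

1.8150


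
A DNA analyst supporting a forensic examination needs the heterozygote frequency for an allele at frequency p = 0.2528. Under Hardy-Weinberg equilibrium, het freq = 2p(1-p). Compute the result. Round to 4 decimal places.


Hardy-Weinberg heterozygote frequency:
q = 1 - p = 1 - 0.2528 = 0.7472
2pq = 2 * 0.2528 * 0.7472 = 0.3778

0.3778


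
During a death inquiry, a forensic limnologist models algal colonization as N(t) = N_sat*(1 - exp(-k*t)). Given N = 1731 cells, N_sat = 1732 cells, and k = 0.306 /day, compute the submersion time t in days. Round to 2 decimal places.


PMSI from diatom colonization curve:
N / N_sat = 1731 / 1732 = 0.999423
1 - N/N_sat = 0.000577
ln(1 - N/N_sat) = -7.457668
t = -ln(1 - N/N_sat) / k = -(-7.457668) / 0.306 = 24.37 days

24.37


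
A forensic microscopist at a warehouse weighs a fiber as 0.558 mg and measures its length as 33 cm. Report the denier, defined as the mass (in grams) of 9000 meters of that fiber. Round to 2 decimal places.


Denier calculation:
Mass in grams = 0.558 mg / 1000 = 0.000558 g
Length in meters = 33 cm / 100 = 0.33 m
Linear density = mass / length = 0.000558 / 0.33 = 0.00169091 g/m
Denier = (g/m) * 9000 = 0.00169091 * 9000 = 15.22

15.22


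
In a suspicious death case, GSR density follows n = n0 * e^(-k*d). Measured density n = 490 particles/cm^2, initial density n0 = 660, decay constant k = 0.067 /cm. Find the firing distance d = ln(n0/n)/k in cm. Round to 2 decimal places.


GSR distance calculation:
n0/n = 660 / 490 = 1.346939
ln(n0/n) = 0.297835
d = 0.297835 / 0.067 = 4.45 cm

4.45


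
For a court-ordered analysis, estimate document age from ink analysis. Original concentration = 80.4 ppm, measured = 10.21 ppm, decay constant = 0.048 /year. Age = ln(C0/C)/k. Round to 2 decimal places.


Document age estimation:
C0/C = 80.4 / 10.21 = 7.874633
ln(C0/C) = 2.063647
t = 2.063647 / 0.048 = 42.99 years

42.99


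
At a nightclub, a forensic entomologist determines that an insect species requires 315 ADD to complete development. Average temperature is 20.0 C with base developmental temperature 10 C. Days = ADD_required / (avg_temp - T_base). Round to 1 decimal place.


Insect development time:
Effective temperature = avg_temp - T_base = 20.0 - 10 = 10.0 C
Days = ADD / effective_temp = 315 / 10.0 = 31.5 days

31.5


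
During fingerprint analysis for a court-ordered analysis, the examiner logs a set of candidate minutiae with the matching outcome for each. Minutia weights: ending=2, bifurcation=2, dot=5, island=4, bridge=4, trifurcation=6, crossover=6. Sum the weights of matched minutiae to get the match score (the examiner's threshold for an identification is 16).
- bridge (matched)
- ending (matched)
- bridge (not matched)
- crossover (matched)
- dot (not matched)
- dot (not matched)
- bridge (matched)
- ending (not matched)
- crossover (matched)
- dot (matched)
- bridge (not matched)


Weighted minutiae match score:
  bridge: matched, +4 (running total 4)
  ending: matched, +2 (running total 6)
  bridge: not matched, +0
  crossover: matched, +6 (running total 12)
  dot: not matched, +0
  dot: not matched, +0
  bridge: matched, +4 (running total 16)
  ending: not matched, +0
  crossover: matched, +6 (running total 22)
  dot: matched, +5 (running total 27)
  bridge: not matched, +0
Total score = 27
Threshold = 16; verdict = identification

27


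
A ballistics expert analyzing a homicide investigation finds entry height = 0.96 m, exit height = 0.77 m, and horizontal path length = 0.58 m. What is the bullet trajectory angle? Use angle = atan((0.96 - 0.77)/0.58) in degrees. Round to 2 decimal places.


Bullet trajectory angle:
Height difference = 0.96 - 0.77 = 0.19 m
angle = atan(0.19 / 0.58)
angle = atan(0.327586)
angle = 18.14 degrees

18.14


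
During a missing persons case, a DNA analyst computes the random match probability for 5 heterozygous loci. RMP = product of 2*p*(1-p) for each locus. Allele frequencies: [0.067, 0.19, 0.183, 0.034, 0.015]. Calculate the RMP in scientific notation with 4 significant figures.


Computing RMP for 5 loci:
Locus 1: 2 * 0.067 * 0.933 = 0.125022
Locus 2: 2 * 0.19 * 0.81 = 0.3078
Locus 3: 2 * 0.183 * 0.817 = 0.299022
Locus 4: 2 * 0.034 * 0.966 = 0.065688
Locus 5: 2 * 0.015 * 0.985 = 0.02955
RMP = 2.234e-05

2.234e-05


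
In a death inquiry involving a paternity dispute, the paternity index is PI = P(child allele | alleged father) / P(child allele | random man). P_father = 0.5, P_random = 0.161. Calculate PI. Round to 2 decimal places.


Paternity Index calculation:
PI = P(allele|father) / P(allele|random)
PI = 0.5 / 0.161
PI = 3.11

3.11


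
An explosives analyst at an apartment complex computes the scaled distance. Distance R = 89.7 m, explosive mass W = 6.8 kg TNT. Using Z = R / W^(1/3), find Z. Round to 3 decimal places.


Scaled distance calculation:
W^(1/3) = 6.8^(1/3) = 1.894536
Z = R / W^(1/3) = 89.7 / 1.894536
Z = 47.347 m/kg^(1/3)

47.347


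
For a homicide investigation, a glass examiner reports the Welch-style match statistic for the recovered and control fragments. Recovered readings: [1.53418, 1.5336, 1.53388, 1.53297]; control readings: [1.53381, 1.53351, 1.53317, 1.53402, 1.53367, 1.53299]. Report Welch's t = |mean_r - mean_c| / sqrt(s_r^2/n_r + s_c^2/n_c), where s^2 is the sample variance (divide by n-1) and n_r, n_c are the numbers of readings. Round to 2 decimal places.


Welch's t-criterion for glass RI comparison:
Recovered mean = sum / n_r = 6.13463 / 4 = 1.5336575
Control mean = sum / n_c = 9.20117 / 6 = 1.5335283
Recovered sample variance s_r^2 = 2.66158e-07
Control sample variance s_c^2 = 1.51937e-07
Welch SE (unpooled) = sqrt(s_r^2/n_r + s_c^2/n_c) = sqrt(6.65396e-08 + 2.53228e-08) = sqrt(9.18624e-08) = 0.000303088
|mean_r - mean_c| = 0.000129167
t = 0.000129167 / 0.000303088 = 0.43

0.43


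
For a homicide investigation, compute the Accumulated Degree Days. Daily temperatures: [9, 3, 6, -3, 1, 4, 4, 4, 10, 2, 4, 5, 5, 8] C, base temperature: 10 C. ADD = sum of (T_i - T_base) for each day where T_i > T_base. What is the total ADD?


Computing ADD day by day:
Day 1: max(0, 9 - 10) = 0
Day 2: max(0, 3 - 10) = 0
Day 3: max(0, 6 - 10) = 0
Day 4: max(0, -3 - 10) = 0
Day 5: max(0, 1 - 10) = 0
Day 6: max(0, 4 - 10) = 0
Day 7: max(0, 4 - 10) = 0
Day 8: max(0, 4 - 10) = 0
Day 9: max(0, 10 - 10) = 0
Day 10: max(0, 2 - 10) = 0
Day 11: max(0, 4 - 10) = 0
Day 12: max(0, 5 - 10) = 0
Day 13: max(0, 5 - 10) = 0
Day 14: max(0, 8 - 10) = 0
Total ADD = 0

0


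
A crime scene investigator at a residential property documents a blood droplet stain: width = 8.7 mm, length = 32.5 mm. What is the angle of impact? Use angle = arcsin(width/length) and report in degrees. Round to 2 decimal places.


Blood spatter impact angle calculation:
width / length = 8.7 / 32.5 = 0.267692
angle = arcsin(0.267692)
angle = 15.53 degrees

15.53


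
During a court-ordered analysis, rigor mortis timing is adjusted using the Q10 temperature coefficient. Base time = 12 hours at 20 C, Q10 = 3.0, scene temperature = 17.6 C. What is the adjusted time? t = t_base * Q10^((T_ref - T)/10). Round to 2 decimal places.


Rigor mortis time adjustment:
Exponent = (T_ref - T_actual) / 10 = (20 - 17.6) / 10 = 0.24
Q10 factor = 3.0^0.24 = 1.30169
t_adjusted = 12 * 1.30169 = 15.62 hours

15.62


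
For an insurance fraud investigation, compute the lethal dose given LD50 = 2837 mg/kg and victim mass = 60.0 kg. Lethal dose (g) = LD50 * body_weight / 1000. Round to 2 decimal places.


Lethal dose calculation:
Lethal dose = LD50 * body_weight / 1000
= 2837 * 60.0 / 1000
= 170220 / 1000
= 170.22 g

170.22


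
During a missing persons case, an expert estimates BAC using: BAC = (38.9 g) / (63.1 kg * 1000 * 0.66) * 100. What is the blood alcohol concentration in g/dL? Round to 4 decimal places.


Applying the Widmark formula:
BAC = (dose_g / (body_wt * 1000 * r)) * 100
Denominator = 63.1 * 1000 * 0.66 = 41646
BAC = (38.9 / 41646) * 100
BAC = 0.0934 g/dL

0.0934


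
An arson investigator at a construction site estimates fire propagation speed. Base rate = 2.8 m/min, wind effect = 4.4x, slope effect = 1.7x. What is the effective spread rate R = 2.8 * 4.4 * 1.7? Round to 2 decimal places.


Fire spread rate calculation:
R = R0 * wind_factor * slope_factor
= 2.8 * 4.4 * 1.7
= 12.32 * 1.7
= 20.94 m/min

20.94


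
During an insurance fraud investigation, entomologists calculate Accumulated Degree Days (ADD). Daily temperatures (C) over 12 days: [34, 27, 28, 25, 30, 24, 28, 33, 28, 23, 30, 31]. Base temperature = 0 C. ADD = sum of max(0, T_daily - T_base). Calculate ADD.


Computing ADD day by day:
Day 1: max(0, 34 - 0) = 34
Day 2: max(0, 27 - 0) = 27
Day 3: max(0, 28 - 0) = 28
Day 4: max(0, 25 - 0) = 25
Day 5: max(0, 30 - 0) = 30
Day 6: max(0, 24 - 0) = 24
Day 7: max(0, 28 - 0) = 28
Day 8: max(0, 33 - 0) = 33
Day 9: max(0, 28 - 0) = 28
Day 10: max(0, 23 - 0) = 23
Day 11: max(0, 30 - 0) = 30
Day 12: max(0, 31 - 0) = 31
Total ADD = 341

341


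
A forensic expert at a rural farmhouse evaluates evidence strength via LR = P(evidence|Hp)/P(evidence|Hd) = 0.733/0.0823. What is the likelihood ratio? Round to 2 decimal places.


Likelihood ratio calculation:
LR = P(E|Hp) / P(E|Hd)
LR = 0.733 / 0.0823
LR = 8.91

8.91


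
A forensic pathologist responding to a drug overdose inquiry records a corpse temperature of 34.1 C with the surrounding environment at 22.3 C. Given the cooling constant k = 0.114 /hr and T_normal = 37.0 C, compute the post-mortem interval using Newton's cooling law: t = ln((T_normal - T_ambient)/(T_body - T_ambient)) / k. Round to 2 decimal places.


Using Newton's law of cooling:
t = ln((T_normal - T_ambient) / (T_body - T_ambient)) / k
T_normal - T_ambient = 14.7
T_body - T_ambient = 11.8
Ratio = 1.245763
ln(ratio) = 0.219748
t = 0.219748 / 0.114 = 1.93 hours

1.93


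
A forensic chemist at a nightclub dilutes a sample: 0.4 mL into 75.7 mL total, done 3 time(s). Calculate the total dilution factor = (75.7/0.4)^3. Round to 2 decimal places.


Dilution factor calculation:
Single dilution = V_total / V_sample = 75.7 / 0.4 ≈ 189.25
Number of dilutions = 3
Total DF = (75.7 / 0.4)^3 (full precision, rounded at the end) = 6778095.20

6778095.20


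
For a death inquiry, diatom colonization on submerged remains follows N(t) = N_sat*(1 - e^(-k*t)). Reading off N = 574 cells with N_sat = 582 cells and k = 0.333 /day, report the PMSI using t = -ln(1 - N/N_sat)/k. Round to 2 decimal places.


PMSI from diatom colonization curve:
N / N_sat = 574 / 582 = 0.986254
1 - N/N_sat = 0.013746
ln(1 - N/N_sat) = -4.287007
t = -ln(1 - N/N_sat) / k = -(-4.287007) / 0.333 = 12.87 days

12.87
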